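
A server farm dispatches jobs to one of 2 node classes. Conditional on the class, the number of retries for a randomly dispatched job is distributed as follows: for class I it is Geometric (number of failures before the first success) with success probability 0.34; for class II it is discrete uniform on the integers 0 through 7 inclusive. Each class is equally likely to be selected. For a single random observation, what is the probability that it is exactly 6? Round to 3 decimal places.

0.077

Conditional on each class, P(X = 6): I: 0.0281023; II: 0.125.
By total probability, P(X = 6) = 0.5·0.0281023 + 0.5·0.125 = 0.0765512.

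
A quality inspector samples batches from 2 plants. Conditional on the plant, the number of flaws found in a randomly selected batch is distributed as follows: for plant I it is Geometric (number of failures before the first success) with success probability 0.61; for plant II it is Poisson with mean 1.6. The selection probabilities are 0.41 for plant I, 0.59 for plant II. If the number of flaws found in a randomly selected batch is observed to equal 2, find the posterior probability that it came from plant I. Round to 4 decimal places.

0.1997

Likelihoods P(X=2 | ·): I: 0.092781; II: 0.258428.
Posterior ∝ prior × likelihood. Numerator for I: 0.41·0.092781 = 0.0380402.
Normalizing constant: 0.41·0.092781 + 0.59·0.258428 = 0.190512.
P(I | observation) = 0.0380402 / 0.190512 = 0.199673.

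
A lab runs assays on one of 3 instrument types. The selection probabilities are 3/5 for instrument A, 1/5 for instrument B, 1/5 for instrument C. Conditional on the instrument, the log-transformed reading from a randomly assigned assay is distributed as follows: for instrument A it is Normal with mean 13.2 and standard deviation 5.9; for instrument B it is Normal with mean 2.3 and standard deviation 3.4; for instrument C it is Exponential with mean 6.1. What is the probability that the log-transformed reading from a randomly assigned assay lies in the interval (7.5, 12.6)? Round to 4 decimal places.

0.2210

Conditional on each instrument, P(7.5 < X < 12.6): A: 0.292503; B: 0.061856; C: 0.165691.
By total probability, P(7.5 < X < 12.6) = 0.6·0.292503 + 0.2·0.061856 + 0.2·0.165691 = 0.221011.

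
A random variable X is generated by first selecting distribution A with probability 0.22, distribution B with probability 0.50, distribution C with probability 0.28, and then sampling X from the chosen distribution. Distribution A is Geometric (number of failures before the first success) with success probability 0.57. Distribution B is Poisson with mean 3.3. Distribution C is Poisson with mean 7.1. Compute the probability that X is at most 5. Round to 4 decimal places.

Conditional on each component, P(X ≤ 5): A: 0.993679; B: 0.882877; C: 0.288119.
By total probability, P(X ≤ 5) = 0.22·0.993679 + 0.5·0.882877 + 0.28·0.288119 = 0.740721.

0.7407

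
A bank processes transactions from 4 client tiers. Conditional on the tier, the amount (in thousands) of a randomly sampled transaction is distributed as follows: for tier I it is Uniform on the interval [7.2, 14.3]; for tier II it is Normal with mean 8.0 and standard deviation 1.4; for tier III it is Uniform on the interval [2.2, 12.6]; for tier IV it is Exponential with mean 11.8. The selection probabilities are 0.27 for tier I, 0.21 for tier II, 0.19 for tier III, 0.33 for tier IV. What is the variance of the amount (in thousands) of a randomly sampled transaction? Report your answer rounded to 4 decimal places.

Per component, I: μ=10.75, E[X²]=119.763; II: μ=8, E[X²]=65.96; III: μ=7.4, E[X²]=63.7733; IV: μ=11.8, E[X²]=278.48.
E[X] = 0.27·10.75 + 0.21·8 + 0.19·7.4 + 0.33·11.8 = 9.8825.
E[X²] = 0.27·119.763 + 0.21·65.96 + 0.19·63.7733 + 0.33·278.48 = 150.203.
Var(X) = E[X²] − (E[X])² = 150.203 − 97.6638 = 52.5392.

52.5392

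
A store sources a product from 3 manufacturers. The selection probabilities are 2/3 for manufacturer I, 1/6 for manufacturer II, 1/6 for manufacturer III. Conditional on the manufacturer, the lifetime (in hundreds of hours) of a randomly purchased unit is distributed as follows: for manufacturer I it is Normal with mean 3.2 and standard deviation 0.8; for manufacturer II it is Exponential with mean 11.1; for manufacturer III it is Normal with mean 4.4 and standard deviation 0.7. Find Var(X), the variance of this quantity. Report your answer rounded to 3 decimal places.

Per component, I: μ=3.2, E[X²]=10.88; II: μ=11.1, E[X²]=246.42; III: μ=4.4, E[X²]=19.85.
E[X] = 0.666667·3.2 + 0.166667·11.1 + 0.166667·4.4 = 4.71667.
E[X²] = 0.666667·10.88 + 0.166667·246.42 + 0.166667·19.85 = 51.6317.
Var(X) = E[X²] − (E[X])² = 51.6317 − 22.2469 = 29.3847.

29.385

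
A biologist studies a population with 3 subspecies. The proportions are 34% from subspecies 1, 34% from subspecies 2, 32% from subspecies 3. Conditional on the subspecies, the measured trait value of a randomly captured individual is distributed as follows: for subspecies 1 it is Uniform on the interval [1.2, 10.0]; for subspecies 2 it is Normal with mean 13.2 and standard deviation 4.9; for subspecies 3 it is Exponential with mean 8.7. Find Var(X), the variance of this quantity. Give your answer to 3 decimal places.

Per component, 1: μ=5.6, E[X²]=37.8133; 2: μ=13.2, E[X²]=198.25; 3: μ=8.7, E[X²]=151.38.
E[X] = 0.34·5.6 + 0.34·13.2 + 0.32·8.7 = 9.176.
E[X²] = 0.34·37.8133 + 0.34·198.25 + 0.32·151.38 = 128.703.
Var(X) = E[X²] − (E[X])² = 128.703 − 84.199 = 44.5042.

44.504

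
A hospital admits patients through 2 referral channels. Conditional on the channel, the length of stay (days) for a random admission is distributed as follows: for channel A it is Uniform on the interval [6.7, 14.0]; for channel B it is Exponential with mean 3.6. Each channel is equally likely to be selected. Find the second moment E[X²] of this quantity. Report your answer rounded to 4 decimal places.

For each component E[X²] = Var + (mean)², giving A: 111.563; B: 25.92.
Overall E[X²] = 0.5·111.563 + 0.5·25.92 = 68.7417.

68.7417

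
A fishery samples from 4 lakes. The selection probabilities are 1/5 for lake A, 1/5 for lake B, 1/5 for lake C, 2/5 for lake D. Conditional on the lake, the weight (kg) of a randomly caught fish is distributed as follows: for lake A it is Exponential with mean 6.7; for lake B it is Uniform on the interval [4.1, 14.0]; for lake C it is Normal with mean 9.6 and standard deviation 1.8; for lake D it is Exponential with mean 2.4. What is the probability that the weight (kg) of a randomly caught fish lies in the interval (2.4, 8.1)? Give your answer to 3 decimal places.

Conditional on each lake, P(2.4 < X < 8.1): A: 0.400418; B: 0.40404; C: 0.202297; D: 0.333661.
By total probability, P(2.4 < X < 8.1) = 0.2·0.400418 + 0.2·0.40404 + 0.2·0.202297 + 0.4·0.333661 = 0.334816.

0.335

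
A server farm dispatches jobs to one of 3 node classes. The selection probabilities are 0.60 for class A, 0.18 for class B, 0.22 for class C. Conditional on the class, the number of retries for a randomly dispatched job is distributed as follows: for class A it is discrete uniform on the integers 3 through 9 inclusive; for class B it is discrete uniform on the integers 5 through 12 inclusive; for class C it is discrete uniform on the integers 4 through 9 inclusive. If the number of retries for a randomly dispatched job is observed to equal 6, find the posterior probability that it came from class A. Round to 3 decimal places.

Likelihoods P(X=6 | ·): A: 0.142857; B: 0.125; C: 0.166667.
Posterior ∝ prior × likelihood. Numerator for A: 0.6·0.142857 = 0.0857143.
Normalizing constant: 0.6·0.142857 + 0.18·0.125 + 0.22·0.166667 = 0.144881.
P(A | observation) = 0.0857143 / 0.144881 = 0.591619.

0.592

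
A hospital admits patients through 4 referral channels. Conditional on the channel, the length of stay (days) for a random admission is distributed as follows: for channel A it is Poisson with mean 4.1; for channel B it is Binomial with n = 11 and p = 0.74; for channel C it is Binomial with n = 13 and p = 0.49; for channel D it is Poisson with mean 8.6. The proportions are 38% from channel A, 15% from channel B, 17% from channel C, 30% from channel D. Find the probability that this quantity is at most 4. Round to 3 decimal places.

Conditional on each channel, P(X ≤ 4): A: 0.609308; B: 0.00951958; C: 0.149766; D: 0.070054.
By total probability, P(X ≤ 4) = 0.38·0.609308 + 0.15·0.00951958 + 0.17·0.149766 + 0.3·0.070054 = 0.279441.

0.279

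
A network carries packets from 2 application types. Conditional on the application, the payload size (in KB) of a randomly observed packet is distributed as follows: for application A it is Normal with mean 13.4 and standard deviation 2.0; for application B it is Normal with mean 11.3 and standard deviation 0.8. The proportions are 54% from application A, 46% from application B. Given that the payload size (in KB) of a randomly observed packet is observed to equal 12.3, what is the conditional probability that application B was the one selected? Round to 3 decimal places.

0.531

Likelihoods f(12.3 | ·): A: 0.171472; B: 0.228311.
Posterior ∝ prior × likelihood. Numerator for B: 0.46·0.228311 = 0.105023.
Normalizing constant: 0.54·0.171472 + 0.46·0.228311 = 0.197618.
P(B | observation) = 0.105023 / 0.197618 = 0.531445.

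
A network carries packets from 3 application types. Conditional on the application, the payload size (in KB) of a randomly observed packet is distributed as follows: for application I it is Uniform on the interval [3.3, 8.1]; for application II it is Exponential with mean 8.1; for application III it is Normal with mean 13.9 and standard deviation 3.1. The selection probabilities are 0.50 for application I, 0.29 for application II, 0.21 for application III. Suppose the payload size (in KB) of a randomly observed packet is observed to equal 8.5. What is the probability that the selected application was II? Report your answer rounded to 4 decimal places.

Likelihoods f(8.5 | ·): I: 0; II: 0.0432289; III: 0.028226.
Posterior ∝ prior × likelihood. Numerator for II: 0.29·0.0432289 = 0.0125364.
Normalizing constant: 0.5·0 + 0.29·0.0432289 + 0.21·0.028226 = 0.0184638.
P(II | observation) = 0.0125364 / 0.0184638 = 0.678969.

0.6790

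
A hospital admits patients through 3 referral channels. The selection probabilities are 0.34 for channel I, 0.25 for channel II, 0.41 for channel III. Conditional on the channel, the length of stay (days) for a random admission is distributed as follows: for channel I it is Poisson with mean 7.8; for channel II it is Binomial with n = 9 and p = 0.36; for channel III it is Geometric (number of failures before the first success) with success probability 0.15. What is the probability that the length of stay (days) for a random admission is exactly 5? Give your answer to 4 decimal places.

Conditional on each channel, P(X = 5): I: 0.0985814; II: 0.127821; III: 0.0665558.
By total probability, P(X = 5) = 0.34·0.0985814 + 0.25·0.127821 + 0.41·0.0665558 = 0.0927608.

0.0928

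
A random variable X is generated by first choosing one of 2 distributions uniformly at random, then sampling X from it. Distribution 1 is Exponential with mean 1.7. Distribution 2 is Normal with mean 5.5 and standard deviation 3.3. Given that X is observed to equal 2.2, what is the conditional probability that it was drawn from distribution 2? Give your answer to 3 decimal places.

0.313

Likelihoods f(2.2 | ·): 1: 0.161259; 2: 0.0733245.
Posterior ∝ prior × likelihood. Numerator for 2: 0.5·0.0733245 = 0.0366622.
Normalizing constant: 0.5·0.161259 + 0.5·0.0733245 = 0.117292.
P(2 | observation) = 0.0366622 / 0.117292 = 0.312574.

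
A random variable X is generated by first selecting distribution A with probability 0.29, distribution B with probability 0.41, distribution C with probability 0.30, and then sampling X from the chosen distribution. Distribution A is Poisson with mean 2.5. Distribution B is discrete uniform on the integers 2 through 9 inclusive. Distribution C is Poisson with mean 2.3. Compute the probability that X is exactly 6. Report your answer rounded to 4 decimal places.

0.0655

Conditional on each component, P(X = 6): A: 0.0278337; B: 0.125; C: 0.0206138.
By total probability, P(X = 6) = 0.29·0.0278337 + 0.41·0.125 + 0.3·0.0206138 = 0.0655059.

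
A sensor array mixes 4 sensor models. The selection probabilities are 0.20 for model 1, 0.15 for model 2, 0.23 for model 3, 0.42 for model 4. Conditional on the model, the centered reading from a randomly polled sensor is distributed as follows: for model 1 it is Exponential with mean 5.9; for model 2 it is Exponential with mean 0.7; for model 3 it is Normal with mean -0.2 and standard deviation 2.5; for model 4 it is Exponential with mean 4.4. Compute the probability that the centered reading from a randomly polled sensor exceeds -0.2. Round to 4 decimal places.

Conditional on each model, P(X > -0.2): 1: 1; 2: 1; 3: 0.5; 4: 1.
By total probability, P(X > -0.2) = 0.2·1 + 0.15·1 + 0.23·0.5 + 0.42·1 = 0.885.

0.8850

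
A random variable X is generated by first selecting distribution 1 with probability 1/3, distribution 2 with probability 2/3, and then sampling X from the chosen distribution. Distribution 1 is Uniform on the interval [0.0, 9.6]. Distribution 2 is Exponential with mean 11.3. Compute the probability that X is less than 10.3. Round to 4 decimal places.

0.7321

Conditional on each component, P(X < 10.3): 1: 1; 2: 0.598081.
By total probability, P(X < 10.3) = 0.333333·1 + 0.666667·0.598081 = 0.732054.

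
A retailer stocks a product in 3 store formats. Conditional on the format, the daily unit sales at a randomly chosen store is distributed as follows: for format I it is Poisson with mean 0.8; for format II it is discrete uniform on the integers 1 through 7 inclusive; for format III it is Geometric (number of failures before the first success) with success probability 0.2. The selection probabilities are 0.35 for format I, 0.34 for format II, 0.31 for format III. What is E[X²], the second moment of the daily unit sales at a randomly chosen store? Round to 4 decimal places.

18.4640

For each component E[X²] = Var + (mean)², giving I: 1.44; II: 20; III: 36.
Overall E[X²] = 0.35·1.44 + 0.34·20 + 0.31·36 = 18.464.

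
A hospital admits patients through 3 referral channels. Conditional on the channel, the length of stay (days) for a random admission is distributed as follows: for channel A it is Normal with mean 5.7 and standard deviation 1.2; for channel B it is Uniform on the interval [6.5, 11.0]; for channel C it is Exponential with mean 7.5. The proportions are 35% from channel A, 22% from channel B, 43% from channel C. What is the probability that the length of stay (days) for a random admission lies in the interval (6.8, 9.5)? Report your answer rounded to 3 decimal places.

Conditional on each channel, P(6.8 < X < 9.5): A: 0.178888; B: 0.6; C: 0.122099.
By total probability, P(6.8 < X < 9.5) = 0.35·0.178888 + 0.22·0.6 + 0.43·0.122099 = 0.247113.

0.247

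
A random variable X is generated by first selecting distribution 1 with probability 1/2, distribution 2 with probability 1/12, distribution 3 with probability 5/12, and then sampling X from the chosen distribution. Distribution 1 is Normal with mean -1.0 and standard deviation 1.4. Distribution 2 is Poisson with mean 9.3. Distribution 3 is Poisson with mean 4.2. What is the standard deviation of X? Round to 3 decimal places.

Per component, 1: μ=-1, E[X²]=2.96; 2: μ=9.3, E[X²]=95.79; 3: μ=4.2, E[X²]=21.84.
E[X] = 0.5·-1 + 0.0833333·9.3 + 0.416667·4.2 = 2.025.
E[X²] = 0.5·2.96 + 0.0833333·95.79 + 0.416667·21.84 = 18.5625.
Var(X) = E[X²] − (E[X])² = 18.5625 − 4.10063 = 14.4619.
SD(X) = √14.4619 = 3.80288.

3.803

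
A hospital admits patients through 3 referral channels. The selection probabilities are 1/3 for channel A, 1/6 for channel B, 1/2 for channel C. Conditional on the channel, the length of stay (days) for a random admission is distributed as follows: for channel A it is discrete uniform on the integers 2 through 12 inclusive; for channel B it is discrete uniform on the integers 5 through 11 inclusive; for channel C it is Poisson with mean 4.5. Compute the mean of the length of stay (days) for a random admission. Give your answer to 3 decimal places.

5.917

Component means — A: 7; B: 8; C: 4.5.
E[X] = 0.333333·7 + 0.166667·8 + 0.5·4.5 = 5.91667.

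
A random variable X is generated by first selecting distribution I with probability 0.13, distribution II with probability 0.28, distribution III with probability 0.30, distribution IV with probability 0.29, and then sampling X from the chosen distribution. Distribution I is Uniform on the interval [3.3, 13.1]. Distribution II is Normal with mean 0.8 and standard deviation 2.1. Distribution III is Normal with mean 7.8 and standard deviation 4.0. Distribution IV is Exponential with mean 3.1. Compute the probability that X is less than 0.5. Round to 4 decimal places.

Conditional on each component, P(X < 0.5): I: 0; II: 0.443202; III: 0.0340005; IV: 0.148955.
By total probability, P(X < 0.5) = 0.13·0 + 0.28·0.443202 + 0.3·0.0340005 + 0.29·0.148955 = 0.177494.

0.1775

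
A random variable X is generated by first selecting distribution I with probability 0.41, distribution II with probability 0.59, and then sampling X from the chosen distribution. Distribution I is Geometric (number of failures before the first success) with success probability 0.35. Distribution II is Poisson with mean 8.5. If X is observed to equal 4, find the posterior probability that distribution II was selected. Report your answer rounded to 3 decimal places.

Likelihoods P(X=4 | ·): I: 0.0624772; II: 0.0442549.
Posterior ∝ prior × likelihood. Numerator for II: 0.59·0.0442549 = 0.0261104.
Normalizing constant: 0.41·0.0624772 + 0.59·0.0442549 = 0.051726.
P(II | observation) = 0.0261104 / 0.051726 = 0.504782.

0.505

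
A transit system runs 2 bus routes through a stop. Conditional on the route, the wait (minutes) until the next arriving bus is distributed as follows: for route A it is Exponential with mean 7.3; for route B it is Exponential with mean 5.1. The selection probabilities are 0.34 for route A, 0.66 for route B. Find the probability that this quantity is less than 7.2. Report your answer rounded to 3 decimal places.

0.712

Conditional on each route, P(X < 7.2): A: 0.627046; B: 0.756287.
By total probability, P(X < 7.2) = 0.34·0.627046 + 0.66·0.756287 = 0.712345.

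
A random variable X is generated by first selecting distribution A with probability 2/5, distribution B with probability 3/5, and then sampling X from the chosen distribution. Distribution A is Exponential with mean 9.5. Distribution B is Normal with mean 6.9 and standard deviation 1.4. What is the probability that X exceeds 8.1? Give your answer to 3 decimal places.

0.288

Conditional on each component, P(X > 8.1): A: 0.426292; B: 0.195683.
By total probability, P(X > 8.1) = 0.4·0.426292 + 0.6·0.195683 = 0.287926.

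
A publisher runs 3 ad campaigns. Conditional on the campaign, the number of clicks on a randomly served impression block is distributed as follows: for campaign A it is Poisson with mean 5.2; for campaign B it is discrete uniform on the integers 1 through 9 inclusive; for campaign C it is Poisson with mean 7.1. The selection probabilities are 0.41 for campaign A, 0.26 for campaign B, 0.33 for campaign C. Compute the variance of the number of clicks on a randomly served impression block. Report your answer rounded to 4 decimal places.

7.0794

Per component, A: μ=5.2, E[X²]=32.24; B: μ=5, E[X²]=31.6667; C: μ=7.1, E[X²]=57.51.
E[X] = 0.41·5.2 + 0.26·5 + 0.33·7.1 = 5.775.
E[X²] = 0.41·32.24 + 0.26·31.6667 + 0.33·57.51 = 40.43.
Var(X) = E[X²] − (E[X])² = 40.43 − 33.3506 = 7.07941.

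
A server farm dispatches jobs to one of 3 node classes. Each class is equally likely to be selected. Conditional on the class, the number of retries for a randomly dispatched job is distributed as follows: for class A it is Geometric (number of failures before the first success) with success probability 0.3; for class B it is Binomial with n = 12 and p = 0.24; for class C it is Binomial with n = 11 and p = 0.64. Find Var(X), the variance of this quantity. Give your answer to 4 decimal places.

8.5845

Per component, A: μ=2.33333, E[X²]=13.2222; B: μ=2.88, E[X²]=10.4832; C: μ=7.04, E[X²]=52.096.
E[X] = 0.333333·2.33333 + 0.333333·2.88 + 0.333333·7.04 = 4.08444.
E[X²] = 0.333333·13.2222 + 0.333333·10.4832 + 0.333333·52.096 = 25.2671.
Var(X) = E[X²] − (E[X])² = 25.2671 − 16.6827 = 8.58445.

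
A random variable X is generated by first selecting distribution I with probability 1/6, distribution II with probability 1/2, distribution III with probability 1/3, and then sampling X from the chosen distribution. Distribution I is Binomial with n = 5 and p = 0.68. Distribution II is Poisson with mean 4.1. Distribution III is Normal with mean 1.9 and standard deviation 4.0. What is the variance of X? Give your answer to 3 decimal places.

8.537

Per component, I: μ=3.4, E[X²]=12.648; II: μ=4.1, E[X²]=20.91; III: μ=1.9, E[X²]=19.61.
E[X] = 0.166667·3.4 + 0.5·4.1 + 0.333333·1.9 = 3.25.
E[X²] = 0.166667·12.648 + 0.5·20.91 + 0.333333·19.61 = 19.0997.
Var(X) = E[X²] − (E[X])² = 19.0997 − 10.5625 = 8.53717.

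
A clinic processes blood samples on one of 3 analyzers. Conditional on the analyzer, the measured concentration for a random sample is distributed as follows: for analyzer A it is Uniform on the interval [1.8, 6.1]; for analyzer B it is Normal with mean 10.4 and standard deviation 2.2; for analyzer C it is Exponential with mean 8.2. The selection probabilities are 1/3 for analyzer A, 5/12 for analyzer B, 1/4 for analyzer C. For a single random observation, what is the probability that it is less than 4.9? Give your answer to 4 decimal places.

0.3554

Conditional on each analyzer, P(X < 4.9): A: 0.72093; B: 0.00620967; C: 0.449848.
By total probability, P(X < 4.9) = 0.333333·0.72093 + 0.416667·0.00620967 + 0.25·0.449848 = 0.355359.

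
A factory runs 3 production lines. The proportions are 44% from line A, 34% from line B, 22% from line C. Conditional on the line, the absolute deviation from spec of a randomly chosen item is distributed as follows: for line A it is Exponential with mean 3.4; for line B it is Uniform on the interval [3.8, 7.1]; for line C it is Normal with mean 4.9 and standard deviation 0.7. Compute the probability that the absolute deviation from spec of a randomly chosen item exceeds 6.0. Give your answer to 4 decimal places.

Conditional on each line, P(X > 6.0): A: 0.171237; B: 0.333333; C: 0.0580416.
By total probability, P(X > 6.0) = 0.44·0.171237 + 0.34·0.333333 + 0.22·0.0580416 = 0.201447.

0.2014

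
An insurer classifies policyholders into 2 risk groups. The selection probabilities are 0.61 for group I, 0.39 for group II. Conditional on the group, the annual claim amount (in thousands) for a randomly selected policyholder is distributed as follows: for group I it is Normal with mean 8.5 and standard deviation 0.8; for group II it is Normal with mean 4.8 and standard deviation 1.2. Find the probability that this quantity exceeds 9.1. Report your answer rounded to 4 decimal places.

Conditional on each group, P(X > 9.1): I: 0.226627; II: 0.000169619.
By total probability, P(X > 9.1) = 0.61·0.226627 + 0.39·0.000169619 = 0.138309.

0.1383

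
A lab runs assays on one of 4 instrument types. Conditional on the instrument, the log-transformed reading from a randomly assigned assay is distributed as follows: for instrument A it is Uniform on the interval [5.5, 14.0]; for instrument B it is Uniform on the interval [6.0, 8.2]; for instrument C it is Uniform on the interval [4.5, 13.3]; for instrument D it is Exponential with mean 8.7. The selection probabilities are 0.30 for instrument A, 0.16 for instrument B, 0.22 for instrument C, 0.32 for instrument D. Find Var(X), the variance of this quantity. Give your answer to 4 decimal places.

Per component, A: μ=9.75, E[X²]=101.083; B: μ=7.1, E[X²]=50.8133; C: μ=8.9, E[X²]=85.6633; D: μ=8.7, E[X²]=151.38.
E[X] = 0.3·9.75 + 0.16·7.1 + 0.22·8.9 + 0.32·8.7 = 8.803.
E[X²] = 0.3·101.083 + 0.16·50.8133 + 0.22·85.6633 + 0.32·151.38 = 105.743.
Var(X) = E[X²] − (E[X])² = 105.743 − 77.4928 = 28.2499.

28.2499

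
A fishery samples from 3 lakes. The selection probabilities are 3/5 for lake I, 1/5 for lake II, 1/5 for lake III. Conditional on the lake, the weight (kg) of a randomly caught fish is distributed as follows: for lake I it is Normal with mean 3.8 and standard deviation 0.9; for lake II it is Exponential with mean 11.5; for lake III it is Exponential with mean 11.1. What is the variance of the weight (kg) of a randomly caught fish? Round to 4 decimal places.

Per component, I: μ=3.8, E[X²]=15.25; II: μ=11.5, E[X²]=264.5; III: μ=11.1, E[X²]=246.42.
E[X] = 0.6·3.8 + 0.2·11.5 + 0.2·11.1 = 6.8.
E[X²] = 0.6·15.25 + 0.2·264.5 + 0.2·246.42 = 111.334.
Var(X) = E[X²] − (E[X])² = 111.334 − 46.24 = 65.094.

65.0940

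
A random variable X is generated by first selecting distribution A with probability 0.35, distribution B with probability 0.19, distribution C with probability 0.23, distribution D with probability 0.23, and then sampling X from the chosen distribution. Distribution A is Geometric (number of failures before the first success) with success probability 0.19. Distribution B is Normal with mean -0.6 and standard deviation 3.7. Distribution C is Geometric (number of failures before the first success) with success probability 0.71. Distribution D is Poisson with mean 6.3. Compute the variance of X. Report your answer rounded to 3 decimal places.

19.100

Per component, A: μ=4.26316, E[X²]=40.6122; B: μ=-0.6, E[X²]=14.05; C: μ=0.408451, E[X²]=0.742115; D: μ=6.3, E[X²]=45.99.
E[X] = 0.35·4.26316 + 0.19·-0.6 + 0.23·0.408451 + 0.23·6.3 = 2.92105.
E[X²] = 0.35·40.6122 + 0.19·14.05 + 0.23·0.742115 + 0.23·45.99 = 27.6322.
Var(X) = E[X²] − (E[X])² = 27.6322 − 8.53253 = 19.0996.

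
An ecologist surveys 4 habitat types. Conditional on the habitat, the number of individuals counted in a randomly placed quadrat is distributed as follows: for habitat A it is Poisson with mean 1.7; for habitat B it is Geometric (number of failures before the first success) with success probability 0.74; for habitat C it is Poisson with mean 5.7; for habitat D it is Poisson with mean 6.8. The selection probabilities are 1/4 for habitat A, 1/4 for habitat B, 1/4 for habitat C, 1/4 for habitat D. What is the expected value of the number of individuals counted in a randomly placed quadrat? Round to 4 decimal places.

Component means — A: 1.7; B: 0.351351; C: 5.7; D: 6.8.
E[X] = 0.25·1.7 + 0.25·0.351351 + 0.25·5.7 + 0.25·6.8 = 3.63784.

3.6378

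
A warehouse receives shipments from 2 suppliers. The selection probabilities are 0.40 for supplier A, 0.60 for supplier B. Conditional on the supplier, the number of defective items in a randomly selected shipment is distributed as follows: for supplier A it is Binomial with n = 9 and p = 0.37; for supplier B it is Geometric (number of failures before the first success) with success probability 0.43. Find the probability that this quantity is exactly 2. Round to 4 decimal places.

Conditional on each supplier, P(X = 2): A: 0.194129; B: 0.139707.
By total probability, P(X = 2) = 0.4·0.194129 + 0.6·0.139707 = 0.161476.

0.1615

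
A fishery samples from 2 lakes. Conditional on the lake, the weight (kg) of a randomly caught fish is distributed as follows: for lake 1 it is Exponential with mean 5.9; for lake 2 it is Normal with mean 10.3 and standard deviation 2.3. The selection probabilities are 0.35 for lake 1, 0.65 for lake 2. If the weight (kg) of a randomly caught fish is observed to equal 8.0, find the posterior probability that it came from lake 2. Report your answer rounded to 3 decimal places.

0.817

Likelihoods f(8.0 | ·): 1: 0.0436791; 2: 0.105205.
Posterior ∝ prior × likelihood. Numerator for 2: 0.65·0.105205 = 0.068383.
Normalizing constant: 0.35·0.0436791 + 0.65·0.105205 = 0.0836707.
P(2 | observation) = 0.068383 / 0.0836707 = 0.817287.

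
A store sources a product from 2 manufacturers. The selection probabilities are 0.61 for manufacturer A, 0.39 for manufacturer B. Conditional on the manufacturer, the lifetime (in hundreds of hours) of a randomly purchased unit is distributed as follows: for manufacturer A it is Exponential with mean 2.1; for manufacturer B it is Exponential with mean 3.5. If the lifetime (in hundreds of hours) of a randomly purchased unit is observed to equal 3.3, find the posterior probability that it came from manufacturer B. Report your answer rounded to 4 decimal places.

Likelihoods f(3.3 | ·): A: 0.0989277; B: 0.11129.
Posterior ∝ prior × likelihood. Numerator for B: 0.39·0.11129 = 0.0434029.
Normalizing constant: 0.61·0.0989277 + 0.39·0.11129 = 0.103749.
P(B | observation) = 0.0434029 / 0.103749 = 0.418346.

0.4183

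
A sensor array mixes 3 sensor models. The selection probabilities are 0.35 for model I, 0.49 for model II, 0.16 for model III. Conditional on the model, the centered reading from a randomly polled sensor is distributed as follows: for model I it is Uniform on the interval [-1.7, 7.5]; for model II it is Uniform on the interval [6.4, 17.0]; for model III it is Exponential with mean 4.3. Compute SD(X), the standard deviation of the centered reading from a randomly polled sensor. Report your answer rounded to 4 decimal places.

5.2630

Per component, I: μ=2.9, E[X²]=15.4633; II: μ=11.7, E[X²]=146.253; III: μ=4.3, E[X²]=36.98.
E[X] = 0.35·2.9 + 0.49·11.7 + 0.16·4.3 = 7.436.
E[X²] = 0.35·15.4633 + 0.49·146.253 + 0.16·36.98 = 82.9931.
Var(X) = E[X²] − (E[X])² = 82.9931 − 55.2941 = 27.699.
SD(X) = √27.699 = 5.26298.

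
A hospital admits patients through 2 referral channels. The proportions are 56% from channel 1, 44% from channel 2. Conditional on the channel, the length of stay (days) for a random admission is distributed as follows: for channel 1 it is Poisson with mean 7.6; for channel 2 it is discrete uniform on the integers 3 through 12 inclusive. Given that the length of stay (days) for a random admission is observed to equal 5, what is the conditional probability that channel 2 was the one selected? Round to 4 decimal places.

0.4263

Likelihoods P(X=5 | ·): 1: 0.105742; 2: 0.1.
Posterior ∝ prior × likelihood. Numerator for 2: 0.44·0.1 = 0.044.
Normalizing constant: 0.56·0.105742 + 0.44·0.1 = 0.103216.
P(2 | observation) = 0.044 / 0.103216 = 0.426292.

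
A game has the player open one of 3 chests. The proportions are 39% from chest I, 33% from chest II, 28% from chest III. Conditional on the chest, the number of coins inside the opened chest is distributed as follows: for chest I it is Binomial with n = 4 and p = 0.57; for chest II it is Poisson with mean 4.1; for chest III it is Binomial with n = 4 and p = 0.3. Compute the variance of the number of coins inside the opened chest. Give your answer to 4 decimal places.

3.3013

Per component, I: μ=2.28, E[X²]=6.1788; II: μ=4.1, E[X²]=20.91; III: μ=1.2, E[X²]=2.28.
E[X] = 0.39·2.28 + 0.33·4.1 + 0.28·1.2 = 2.5782.
E[X²] = 0.39·6.1788 + 0.33·20.91 + 0.28·2.28 = 9.94843.
Var(X) = E[X²] − (E[X])² = 9.94843 − 6.64712 = 3.30132.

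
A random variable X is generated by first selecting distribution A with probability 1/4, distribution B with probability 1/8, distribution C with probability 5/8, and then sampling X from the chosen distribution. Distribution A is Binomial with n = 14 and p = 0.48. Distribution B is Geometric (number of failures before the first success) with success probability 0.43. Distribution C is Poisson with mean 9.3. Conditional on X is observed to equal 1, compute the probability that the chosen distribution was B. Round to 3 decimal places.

0.972

Likelihoods P(X=1 | ·): A: 0.00136588; B: 0.2451; C: 0.000850245.
Posterior ∝ prior × likelihood. Numerator for B: 0.125·0.2451 = 0.0306375.
Normalizing constant: 0.25·0.00136588 + 0.125·0.2451 + 0.625·0.000850245 = 0.0315104.
P(B | observation) = 0.0306375 / 0.0315104 = 0.972299.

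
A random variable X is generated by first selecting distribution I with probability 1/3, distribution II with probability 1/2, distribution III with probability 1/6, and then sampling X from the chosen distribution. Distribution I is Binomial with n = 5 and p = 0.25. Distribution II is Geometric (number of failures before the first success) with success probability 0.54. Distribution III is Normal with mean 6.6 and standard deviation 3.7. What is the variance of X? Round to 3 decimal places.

Per component, I: μ=1.25, E[X²]=2.5; II: μ=0.851852, E[X²]=2.30316; III: μ=6.6, E[X²]=57.25.
E[X] = 0.333333·1.25 + 0.5·0.851852 + 0.166667·6.6 = 1.94259.
E[X²] = 0.333333·2.5 + 0.5·2.30316 + 0.166667·57.25 = 11.5266.
Var(X) = E[X²] − (E[X])² = 11.5266 − 3.77367 = 7.75291.

7.753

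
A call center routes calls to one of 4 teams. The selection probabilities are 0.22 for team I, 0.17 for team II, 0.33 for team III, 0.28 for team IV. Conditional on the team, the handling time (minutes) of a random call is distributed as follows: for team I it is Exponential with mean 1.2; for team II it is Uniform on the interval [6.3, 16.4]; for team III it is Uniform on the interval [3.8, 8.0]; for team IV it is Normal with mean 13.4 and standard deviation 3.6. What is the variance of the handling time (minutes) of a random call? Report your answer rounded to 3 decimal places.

Per component, I: μ=1.2, E[X²]=2.88; II: μ=11.35, E[X²]=137.323; III: μ=5.9, E[X²]=36.28; IV: μ=13.4, E[X²]=192.52.
E[X] = 0.22·1.2 + 0.17·11.35 + 0.33·5.9 + 0.28·13.4 = 7.8925.
E[X²] = 0.22·2.88 + 0.17·137.323 + 0.33·36.28 + 0.28·192.52 = 89.8566.
Var(X) = E[X²] − (E[X])² = 89.8566 − 62.2916 = 27.565.

27.565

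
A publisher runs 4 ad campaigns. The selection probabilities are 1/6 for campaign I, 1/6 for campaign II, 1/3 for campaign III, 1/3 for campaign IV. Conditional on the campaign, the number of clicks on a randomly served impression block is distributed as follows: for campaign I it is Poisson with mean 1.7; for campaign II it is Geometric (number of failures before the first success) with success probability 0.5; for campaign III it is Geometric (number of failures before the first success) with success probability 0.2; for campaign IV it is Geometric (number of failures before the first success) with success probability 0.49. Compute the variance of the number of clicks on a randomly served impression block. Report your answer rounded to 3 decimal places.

Per component, I: μ=1.7, E[X²]=4.59; II: μ=1, E[X²]=3; III: μ=4, E[X²]=36; IV: μ=1.04082, E[X²]=3.20741.
E[X] = 0.166667·1.7 + 0.166667·1 + 0.333333·4 + 0.333333·1.04082 = 2.13027.
E[X²] = 0.166667·4.59 + 0.166667·3 + 0.333333·36 + 0.333333·3.20741 = 14.3341.
Var(X) = E[X²] − (E[X])² = 14.3341 − 4.53806 = 9.79608.

9.796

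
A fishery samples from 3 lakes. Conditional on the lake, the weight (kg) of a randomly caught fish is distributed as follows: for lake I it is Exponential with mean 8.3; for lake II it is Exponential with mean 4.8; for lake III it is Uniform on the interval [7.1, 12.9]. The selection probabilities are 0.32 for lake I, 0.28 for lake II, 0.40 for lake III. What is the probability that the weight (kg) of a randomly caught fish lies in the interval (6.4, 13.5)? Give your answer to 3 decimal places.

0.542

Conditional on each lake, P(6.4 < X < 13.5): I: 0.265896; II: 0.203542; III: 1.
By total probability, P(6.4 < X < 13.5) = 0.32·0.265896 + 0.28·0.203542 + 0.4·1 = 0.542079.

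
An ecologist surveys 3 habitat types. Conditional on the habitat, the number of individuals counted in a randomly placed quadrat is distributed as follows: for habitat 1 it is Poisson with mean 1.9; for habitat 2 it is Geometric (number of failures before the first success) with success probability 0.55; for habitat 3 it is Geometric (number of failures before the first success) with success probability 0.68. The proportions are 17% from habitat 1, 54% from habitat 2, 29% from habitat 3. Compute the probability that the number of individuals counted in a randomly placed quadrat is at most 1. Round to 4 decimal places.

0.7647

Conditional on each habitat, P(X ≤ 1): 1: 0.433749; 2: 0.7975; 3: 0.8976.
By total probability, P(X ≤ 1) = 0.17·0.433749 + 0.54·0.7975 + 0.29·0.8976 = 0.764691.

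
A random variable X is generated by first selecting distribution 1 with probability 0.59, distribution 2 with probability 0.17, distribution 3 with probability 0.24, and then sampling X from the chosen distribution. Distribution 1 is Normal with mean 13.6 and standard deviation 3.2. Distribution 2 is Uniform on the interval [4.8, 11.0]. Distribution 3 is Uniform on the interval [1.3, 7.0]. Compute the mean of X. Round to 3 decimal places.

10.363

Component means — 1: 13.6; 2: 7.9; 3: 4.15.
E[X] = 0.59·13.6 + 0.17·7.9 + 0.24·4.15 = 10.363.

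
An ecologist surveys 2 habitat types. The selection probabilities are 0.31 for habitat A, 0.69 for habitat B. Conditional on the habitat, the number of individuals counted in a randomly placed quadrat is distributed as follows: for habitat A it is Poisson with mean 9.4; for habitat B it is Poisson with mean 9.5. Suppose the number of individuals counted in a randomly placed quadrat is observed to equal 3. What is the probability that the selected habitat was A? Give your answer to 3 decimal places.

Likelihoods P(X=3 | ·): A: 0.0114515; B: 0.010696.
Posterior ∝ prior × likelihood. Numerator for A: 0.31·0.0114515 = 0.00354998.
Normalizing constant: 0.31·0.0114515 + 0.69·0.010696 = 0.0109302.
P(A | observation) = 0.00354998 / 0.0109302 = 0.324785.

0.325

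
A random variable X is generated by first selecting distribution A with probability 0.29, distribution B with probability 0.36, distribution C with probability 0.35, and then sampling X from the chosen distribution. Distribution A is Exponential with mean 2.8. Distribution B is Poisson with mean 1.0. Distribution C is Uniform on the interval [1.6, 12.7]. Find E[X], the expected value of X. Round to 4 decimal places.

Component means — A: 2.8; B: 1; C: 7.15.
E[X] = 0.29·2.8 + 0.36·1 + 0.35·7.15 = 3.6745.

3.6745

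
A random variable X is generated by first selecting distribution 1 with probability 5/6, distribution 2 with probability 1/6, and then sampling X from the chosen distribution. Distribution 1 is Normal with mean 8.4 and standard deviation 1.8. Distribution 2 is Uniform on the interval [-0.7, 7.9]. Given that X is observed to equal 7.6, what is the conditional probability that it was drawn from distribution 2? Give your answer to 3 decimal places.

0.104

Likelihoods f(7.6 | ·): 1: 0.200791; 2: 0.116279.
Posterior ∝ prior × likelihood. Numerator for 2: 0.166667·0.116279 = 0.0193798.
Normalizing constant: 0.833333·0.200791 + 0.166667·0.116279 = 0.186706.
P(2 | observation) = 0.0193798 / 0.186706 = 0.103799.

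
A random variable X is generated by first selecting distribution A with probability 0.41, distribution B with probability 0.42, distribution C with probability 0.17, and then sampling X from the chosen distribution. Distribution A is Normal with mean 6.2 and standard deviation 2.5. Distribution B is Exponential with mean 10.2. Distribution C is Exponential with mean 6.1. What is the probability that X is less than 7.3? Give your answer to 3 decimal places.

Conditional on each component, P(X < 7.3): A: 0.670031; B: 0.511143; C: 0.697817.
By total probability, P(X < 7.3) = 0.41·0.670031 + 0.42·0.511143 + 0.17·0.697817 = 0.608022.

0.608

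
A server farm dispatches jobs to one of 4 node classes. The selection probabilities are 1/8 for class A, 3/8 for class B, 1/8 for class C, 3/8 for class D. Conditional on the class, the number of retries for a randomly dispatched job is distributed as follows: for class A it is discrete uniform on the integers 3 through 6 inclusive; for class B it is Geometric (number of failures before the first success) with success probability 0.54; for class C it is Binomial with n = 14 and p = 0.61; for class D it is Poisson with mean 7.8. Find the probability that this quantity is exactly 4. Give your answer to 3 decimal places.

0.065

Conditional on each class, P(X = 4): A: 0.25; B: 0.0241783; C: 0.0112823; D: 0.0631932.
By total probability, P(X = 4) = 0.125·0.25 + 0.375·0.0241783 + 0.125·0.0112823 + 0.375·0.0631932 = 0.0654246.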